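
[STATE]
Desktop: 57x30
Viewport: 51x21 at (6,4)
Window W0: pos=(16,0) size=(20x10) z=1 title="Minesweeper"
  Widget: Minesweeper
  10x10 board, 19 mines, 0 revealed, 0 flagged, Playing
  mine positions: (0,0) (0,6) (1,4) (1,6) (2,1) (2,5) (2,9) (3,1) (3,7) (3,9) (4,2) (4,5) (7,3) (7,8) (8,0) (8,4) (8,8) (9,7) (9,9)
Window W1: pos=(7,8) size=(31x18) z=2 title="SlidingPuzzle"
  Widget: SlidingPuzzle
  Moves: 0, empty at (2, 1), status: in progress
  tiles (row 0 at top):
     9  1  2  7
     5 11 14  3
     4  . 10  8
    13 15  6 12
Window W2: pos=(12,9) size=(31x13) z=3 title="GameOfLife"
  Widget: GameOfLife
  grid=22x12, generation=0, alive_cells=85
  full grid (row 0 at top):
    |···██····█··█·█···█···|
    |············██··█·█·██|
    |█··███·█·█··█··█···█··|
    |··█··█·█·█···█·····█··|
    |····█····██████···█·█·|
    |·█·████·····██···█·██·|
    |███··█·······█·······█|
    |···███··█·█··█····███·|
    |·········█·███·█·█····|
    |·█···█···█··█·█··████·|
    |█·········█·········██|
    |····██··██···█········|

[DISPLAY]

          ┃■■■■■■■■■■        ┃                     
          ┃■■■■■■■■■■        ┃                     
          ┃■■■■■■■■■■        ┃                     
          ┃■■■■■■■■■■        ┃                     
 ┏━━━━━━━━━━━━━━━━━━━━━━━━━━━━━┓                   
 ┃ Sli┏━━━━━━━━━━━━━━━━━━━━━━━━━━━━━┓              
 ┠────┃ GameOfLife                  ┃              
 ┃┌───┠─────────────────────────────┨              
 ┃│  9┃Gen: 0                       ┃              
 ┃├───┃█··███·█·█··█··█···█··       ┃              
 ┃│  5┃··█··█·█·█···█·····█··       ┃              
 ┃├───┃····█····██████···█·█·       ┃              
 ┃│  4┃·█·████·····██···█·██·       ┃              
 ┃├───┃███··█·······█·······█       ┃              
 ┃│ 13┃···███··█·█··█····███·       ┃              
 ┃└───┃·········█·███·█·█····       ┃              
 ┃Move┃·█···█···█··█·█··████·       ┃              
 ┃    ┗━━━━━━━━━━━━━━━━━━━━━━━━━━━━━┛              
 ┃                             ┃                   
 ┃                             ┃                   
 ┃                             ┃                   


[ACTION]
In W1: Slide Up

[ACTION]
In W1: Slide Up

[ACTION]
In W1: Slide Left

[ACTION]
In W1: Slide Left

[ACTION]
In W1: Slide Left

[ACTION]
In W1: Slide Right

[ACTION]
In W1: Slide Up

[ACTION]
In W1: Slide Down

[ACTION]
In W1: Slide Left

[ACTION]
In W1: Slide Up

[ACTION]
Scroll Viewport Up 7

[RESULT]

          ┏━━━━━━━━━━━━━━━━━━┓                     
          ┃ Minesweeper      ┃                     
          ┠──────────────────┨                     
          ┃■■■■■■■■■■        ┃                     
          ┃■■■■■■■■■■        ┃                     
          ┃■■■■■■■■■■        ┃                     
          ┃■■■■■■■■■■        ┃                     
          ┃■■■■■■■■■■        ┃                     
 ┏━━━━━━━━━━━━━━━━━━━━━━━━━━━━━┓                   
 ┃ Sli┏━━━━━━━━━━━━━━━━━━━━━━━━━━━━━┓              
 ┠────┃ GameOfLife                  ┃              
 ┃┌───┠─────────────────────────────┨              
 ┃│  9┃Gen: 0                       ┃              
 ┃├───┃█··███·█·█··█··█···█··       ┃              
 ┃│  5┃··█··█·█·█···█·····█··       ┃              
 ┃├───┃····█····██████···█·█·       ┃              
 ┃│  4┃·█·████·····██···█·██·       ┃              
 ┃├───┃███··█·······█·······█       ┃              
 ┃│ 13┃···███··█·█··█····███·       ┃              
 ┃└───┃·········█·███·█·█····       ┃              
 ┃Move┃·█···█···█··█·█··████·       ┃              


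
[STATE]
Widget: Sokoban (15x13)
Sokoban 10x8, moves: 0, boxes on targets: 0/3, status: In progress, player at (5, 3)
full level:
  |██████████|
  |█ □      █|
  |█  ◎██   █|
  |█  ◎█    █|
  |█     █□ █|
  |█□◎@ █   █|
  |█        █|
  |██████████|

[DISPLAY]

██████████     
█ □      █     
█  ◎██   █     
█  ◎█    █     
█     █□ █     
█□◎@ █   █     
█        █     
██████████     
Moves: 0  0/3  
               
               
               
               


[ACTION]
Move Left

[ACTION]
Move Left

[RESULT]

██████████     
█ □      █     
█  ◎██   █     
█  ◎█    █     
█     █□ █     
█□+  █   █     
█        █     
██████████     
Moves: 1  0/3  
               
               
               
               


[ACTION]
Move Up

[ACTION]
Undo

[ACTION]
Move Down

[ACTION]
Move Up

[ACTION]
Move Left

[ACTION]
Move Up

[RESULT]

██████████     
█ □      █     
█  ◎██   █     
█  ◎█    █     
█ @   █□ █     
█□◎  █   █     
█        █     
██████████     
Moves: 4  0/3  
               
               
               
               


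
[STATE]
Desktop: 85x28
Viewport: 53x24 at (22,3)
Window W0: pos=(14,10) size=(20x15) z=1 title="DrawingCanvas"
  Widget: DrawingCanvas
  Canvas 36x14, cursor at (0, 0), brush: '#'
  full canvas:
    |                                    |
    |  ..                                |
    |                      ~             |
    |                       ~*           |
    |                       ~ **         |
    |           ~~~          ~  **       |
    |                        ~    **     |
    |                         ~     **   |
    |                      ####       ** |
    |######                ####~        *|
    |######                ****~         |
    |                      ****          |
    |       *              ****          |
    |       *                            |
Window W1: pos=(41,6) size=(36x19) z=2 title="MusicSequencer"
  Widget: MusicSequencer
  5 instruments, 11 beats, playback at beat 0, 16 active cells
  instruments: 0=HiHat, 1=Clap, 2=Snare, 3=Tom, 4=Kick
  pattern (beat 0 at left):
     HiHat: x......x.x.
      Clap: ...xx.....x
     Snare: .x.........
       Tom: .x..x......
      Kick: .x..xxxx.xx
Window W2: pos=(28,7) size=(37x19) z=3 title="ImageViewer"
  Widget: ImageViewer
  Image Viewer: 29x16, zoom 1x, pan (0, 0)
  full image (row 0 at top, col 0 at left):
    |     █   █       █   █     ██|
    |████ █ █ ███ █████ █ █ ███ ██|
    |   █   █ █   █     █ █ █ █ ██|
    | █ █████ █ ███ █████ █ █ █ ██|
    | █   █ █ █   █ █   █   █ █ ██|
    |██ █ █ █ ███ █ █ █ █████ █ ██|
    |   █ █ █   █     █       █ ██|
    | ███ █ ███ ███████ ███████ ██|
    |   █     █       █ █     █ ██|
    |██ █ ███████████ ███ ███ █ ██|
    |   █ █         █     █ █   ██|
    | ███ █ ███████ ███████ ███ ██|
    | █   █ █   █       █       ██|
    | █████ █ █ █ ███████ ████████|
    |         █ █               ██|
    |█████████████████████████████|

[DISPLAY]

                                                     
                                                     
                                                     
                   ┏━━━━━━━━━━━━━━━━━━━━━━━━━━━━━━━━━
      ┏━━━━━━━━━━━━━━━━━━━━━━━━━━━━━━━━━━━┓          
      ┃ ImageViewer                       ┃──────────
      ┠───────────────────────────────────┨          
━━━━━━┃     █   █       █   █     ██      ┃          
gCanva┃████ █ █ ███ █████ █ █ ███ ██      ┃          
──────┃   █   █ █   █     █ █ █ █ ██      ┃          
      ┃ █ █████ █ ███ █████ █ █ █ ██      ┃          
      ┃ █   █ █ █   █ █   █   █ █ ██      ┃          
      ┃██ █ █ █ ███ █ █ █ █████ █ ██      ┃          
      ┃   █ █ █   █     █       █ ██      ┃          
      ┃ ███ █ ███ ███████ ███████ ██      ┃          
    ~~┃   █     █       █ █     █ ██      ┃          
      ┃██ █ ███████████ ███ ███ █ ██      ┃          
      ┃   █ █         █     █ █   ██      ┃          
      ┃ ███ █ ███████ ███████ ███ ██      ┃          
      ┃ █   █ █   █       █       ██      ┃          
      ┃ █████ █ █ █ ███████ ████████      ┃          
━━━━━━┃         █ █               ██      ┃━━━━━━━━━━
      ┗━━━━━━━━━━━━━━━━━━━━━━━━━━━━━━━━━━━┛          
                                                     


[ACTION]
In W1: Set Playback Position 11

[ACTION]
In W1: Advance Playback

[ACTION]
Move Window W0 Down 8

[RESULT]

                                                     
                                                     
                                                     
                   ┏━━━━━━━━━━━━━━━━━━━━━━━━━━━━━━━━━
      ┏━━━━━━━━━━━━━━━━━━━━━━━━━━━━━━━━━━━┓          
      ┃ ImageViewer                       ┃──────────
      ┠───────────────────────────────────┨          
      ┃     █   █       █   █     ██      ┃          
      ┃████ █ █ ███ █████ █ █ ███ ██      ┃          
      ┃   █   █ █   █     █ █ █ █ ██      ┃          
━━━━━━┃ █ █████ █ ███ █████ █ █ █ ██      ┃          
gCanva┃ █   █ █ █   █ █   █   █ █ ██      ┃          
──────┃██ █ █ █ ███ █ █ █ █████ █ ██      ┃          
      ┃   █ █ █   █     █       █ ██      ┃          
      ┃ ███ █ ███ ███████ ███████ ██      ┃          
      ┃   █     █       █ █     █ ██      ┃          
      ┃██ █ ███████████ ███ ███ █ ██      ┃          
      ┃   █ █         █     █ █   ██      ┃          
    ~~┃ ███ █ ███████ ███████ ███ ██      ┃          
      ┃ █   █ █   █       █       ██      ┃          
      ┃ █████ █ █ █ ███████ ████████      ┃          
      ┃         █ █               ██      ┃━━━━━━━━━━
      ┗━━━━━━━━━━━━━━━━━━━━━━━━━━━━━━━━━━━┛          
           ┃                                         


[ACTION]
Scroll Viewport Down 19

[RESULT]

                                                     
                                                     
                   ┏━━━━━━━━━━━━━━━━━━━━━━━━━━━━━━━━━
      ┏━━━━━━━━━━━━━━━━━━━━━━━━━━━━━━━━━━━┓          
      ┃ ImageViewer                       ┃──────────
      ┠───────────────────────────────────┨          
      ┃     █   █       █   █     ██      ┃          
      ┃████ █ █ ███ █████ █ █ ███ ██      ┃          
      ┃   █   █ █   █     █ █ █ █ ██      ┃          
━━━━━━┃ █ █████ █ ███ █████ █ █ █ ██      ┃          
gCanva┃ █   █ █ █   █ █   █   █ █ ██      ┃          
──────┃██ █ █ █ ███ █ █ █ █████ █ ██      ┃          
      ┃   █ █ █   █     █       █ ██      ┃          
      ┃ ███ █ ███ ███████ ███████ ██      ┃          
      ┃   █     █       █ █     █ ██      ┃          
      ┃██ █ ███████████ ███ ███ █ ██      ┃          
      ┃   █ █         █     █ █   ██      ┃          
    ~~┃ ███ █ ███████ ███████ ███ ██      ┃          
      ┃ █   █ █   █       █       ██      ┃          
      ┃ █████ █ █ █ ███████ ████████      ┃          
      ┃         █ █               ██      ┃━━━━━━━━━━
      ┗━━━━━━━━━━━━━━━━━━━━━━━━━━━━━━━━━━━┛          
           ┃                                         
━━━━━━━━━━━┛                                         


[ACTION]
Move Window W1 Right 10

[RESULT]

                                                     
                                                     
                           ┏━━━━━━━━━━━━━━━━━━━━━━━━━
      ┏━━━━━━━━━━━━━━━━━━━━━━━━━━━━━━━━━━━┓          
      ┃ ImageViewer                       ┃──────────
      ┠───────────────────────────────────┨90        
      ┃     █   █       █   █     ██      ┃█·        
      ┃████ █ █ ███ █████ █ █ ███ ██      ┃·█        
      ┃   █   █ █   █     █ █ █ █ ██      ┃··        
━━━━━━┃ █ █████ █ ███ █████ █ █ █ ██      ┃··        
gCanva┃ █   █ █ █   █ █   █   █ █ ██      ┃██        
──────┃██ █ █ █ ███ █ █ █ █████ █ ██      ┃          
      ┃   █ █ █   █     █       █ ██      ┃          
      ┃ ███ █ ███ ███████ ███████ ██      ┃          
      ┃   █     █       █ █     █ ██      ┃          
      ┃██ █ ███████████ ███ ███ █ ██      ┃          
      ┃   █ █         █     █ █   ██      ┃          
    ~~┃ ███ █ ███████ ███████ ███ ██      ┃          
      ┃ █   █ █   █       █       ██      ┃          
      ┃ █████ █ █ █ ███████ ████████      ┃          
      ┃         █ █               ██      ┃━━━━━━━━━━
      ┗━━━━━━━━━━━━━━━━━━━━━━━━━━━━━━━━━━━┛          
           ┃                                         
━━━━━━━━━━━┛                                         


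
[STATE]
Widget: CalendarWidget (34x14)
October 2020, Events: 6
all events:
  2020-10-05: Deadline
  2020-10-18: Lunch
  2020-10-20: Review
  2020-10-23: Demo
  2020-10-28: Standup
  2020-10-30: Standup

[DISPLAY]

           October 2020           
Mo Tu We Th Fr Sa Su              
          1  2  3  4              
 5*  6  7  8  9 10 11             
12 13 14 15 16 17 18*             
19 20* 21 22 23* 24 25            
26 27 28* 29 30* 31               
                                  
                                  
                                  
                                  
                                  
                                  
                                  


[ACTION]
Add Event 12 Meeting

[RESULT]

           October 2020           
Mo Tu We Th Fr Sa Su              
          1  2  3  4              
 5*  6  7  8  9 10 11             
12* 13 14 15 16 17 18*            
19 20* 21 22 23* 24 25            
26 27 28* 29 30* 31               
                                  
                                  
                                  
                                  
                                  
                                  
                                  


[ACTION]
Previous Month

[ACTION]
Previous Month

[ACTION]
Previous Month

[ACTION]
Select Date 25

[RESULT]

            July 2020             
Mo Tu We Th Fr Sa Su              
       1  2  3  4  5              
 6  7  8  9 10 11 12              
13 14 15 16 17 18 19              
20 21 22 23 24 [25] 26            
27 28 29 30 31                    
                                  
                                  
                                  
                                  
                                  
                                  
                                  


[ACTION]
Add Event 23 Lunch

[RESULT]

            July 2020             
Mo Tu We Th Fr Sa Su              
       1  2  3  4  5              
 6  7  8  9 10 11 12              
13 14 15 16 17 18 19              
20 21 22 23* 24 [25] 26           
27 28 29 30 31                    
                                  
                                  
                                  
                                  
                                  
                                  
                                  


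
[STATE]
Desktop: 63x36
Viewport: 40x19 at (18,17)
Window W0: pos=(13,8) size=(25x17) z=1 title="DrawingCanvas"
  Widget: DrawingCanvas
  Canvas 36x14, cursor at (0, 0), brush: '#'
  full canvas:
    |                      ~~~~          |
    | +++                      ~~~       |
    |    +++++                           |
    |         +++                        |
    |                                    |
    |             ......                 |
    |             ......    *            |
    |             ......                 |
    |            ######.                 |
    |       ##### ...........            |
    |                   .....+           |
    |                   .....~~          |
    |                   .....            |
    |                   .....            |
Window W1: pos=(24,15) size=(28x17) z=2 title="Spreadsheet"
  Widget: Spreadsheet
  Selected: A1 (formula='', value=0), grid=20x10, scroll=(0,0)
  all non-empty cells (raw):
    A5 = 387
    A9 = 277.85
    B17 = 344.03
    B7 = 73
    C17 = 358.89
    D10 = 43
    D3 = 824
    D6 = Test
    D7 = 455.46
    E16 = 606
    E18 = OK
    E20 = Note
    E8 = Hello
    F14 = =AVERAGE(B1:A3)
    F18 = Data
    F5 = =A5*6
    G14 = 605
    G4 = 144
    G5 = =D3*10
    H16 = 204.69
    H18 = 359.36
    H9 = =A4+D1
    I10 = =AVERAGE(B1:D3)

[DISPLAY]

      ┠──────────────────────────┨      
      ┃A1:                       ┃      
      ┃       A       B       C  ┃      
   ###┃--------------------------┃      
      ┃  1      [0]       0      ┃      
      ┃  2        0       0      ┃      
      ┃  3        0       0      ┃      
━━━━━━┃  4        0       0      ┃      
      ┃  5      387       0      ┃      
      ┃  6        0       0      ┃      
      ┃  7        0      73      ┃      
      ┃  8        0       0      ┃      
      ┃  9   277.85       0      ┃      
      ┃ 10        0       0      ┃      
      ┗━━━━━━━━━━━━━━━━━━━━━━━━━━┛      
                                        
                                        
                                        
                                        


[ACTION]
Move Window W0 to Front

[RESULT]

         ......    ┃─────────────┨      
         ......    ┃             ┃      
        ######.    ┃  B       C  ┃      
   ##### ..........┃-------------┃      
               ....┃      0      ┃      
               ....┃      0      ┃      
               ....┃      0      ┃      
━━━━━━━━━━━━━━━━━━━┛      0      ┃      
      ┃  5      387       0      ┃      
      ┃  6        0       0      ┃      
      ┃  7        0      73      ┃      
      ┃  8        0       0      ┃      
      ┃  9   277.85       0      ┃      
      ┃ 10        0       0      ┃      
      ┗━━━━━━━━━━━━━━━━━━━━━━━━━━┛      
                                        
                                        
                                        
                                        


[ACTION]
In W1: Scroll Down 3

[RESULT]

         ......    ┃─────────────┨      
         ......    ┃             ┃      
        ######.    ┃  B       C  ┃      
   ##### ..........┃-------------┃      
               ....┃      0      ┃      
               ....┃      0      ┃      
               ....┃      0      ┃      
━━━━━━━━━━━━━━━━━━━┛     73      ┃      
      ┃  8        0       0      ┃      
      ┃  9   277.85       0      ┃      
      ┃ 10        0       0      ┃      
      ┃ 11        0       0      ┃      
      ┃ 12        0       0      ┃      
      ┃ 13        0       0      ┃      
      ┗━━━━━━━━━━━━━━━━━━━━━━━━━━┛      
                                        
                                        
                                        
                                        


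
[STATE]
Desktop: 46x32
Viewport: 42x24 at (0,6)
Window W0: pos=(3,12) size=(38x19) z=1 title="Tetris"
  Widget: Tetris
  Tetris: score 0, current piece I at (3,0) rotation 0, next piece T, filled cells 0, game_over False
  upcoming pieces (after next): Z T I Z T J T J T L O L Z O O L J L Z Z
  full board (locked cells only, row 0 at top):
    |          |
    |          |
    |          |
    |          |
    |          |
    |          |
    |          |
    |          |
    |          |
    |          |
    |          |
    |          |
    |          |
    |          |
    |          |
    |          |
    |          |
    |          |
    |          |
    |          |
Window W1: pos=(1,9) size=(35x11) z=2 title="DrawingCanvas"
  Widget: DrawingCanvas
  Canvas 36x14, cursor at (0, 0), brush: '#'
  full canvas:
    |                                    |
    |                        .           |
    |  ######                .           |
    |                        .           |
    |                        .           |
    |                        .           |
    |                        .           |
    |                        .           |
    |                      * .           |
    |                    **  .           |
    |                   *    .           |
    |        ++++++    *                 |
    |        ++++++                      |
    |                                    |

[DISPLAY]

                                          
                                          
                                          
 ┏━━━━━━━━━━━━━━━━━━━━━━━━━━━━━━━━━┓      
 ┃ DrawingCanvas                   ┃      
 ┠─────────────────────────────────┨      
 ┃+                                ┃━━━━┓ 
 ┃                        .        ┃    ┃ 
 ┃  ######                .        ┃────┨ 
 ┃                        .        ┃    ┃ 
 ┃                        .        ┃    ┃ 
 ┃                        .        ┃    ┃ 
 ┃                        .        ┃    ┃ 
 ┗━━━━━━━━━━━━━━━━━━━━━━━━━━━━━━━━━┛    ┃ 
   ┃          │                         ┃ 
   ┃          │Score:                   ┃ 
   ┃          │0                        ┃ 
   ┃          │                         ┃ 
   ┃          │                         ┃ 
   ┃          │                         ┃ 
   ┃          │                         ┃ 
   ┃          │                         ┃ 
   ┃          │                         ┃ 
   ┃          │                         ┃ 


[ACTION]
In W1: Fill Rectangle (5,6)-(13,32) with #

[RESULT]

                                          
                                          
                                          
 ┏━━━━━━━━━━━━━━━━━━━━━━━━━━━━━━━━━┓      
 ┃ DrawingCanvas                   ┃      
 ┠─────────────────────────────────┨      
 ┃+                                ┃━━━━┓ 
 ┃                        .        ┃    ┃ 
 ┃  ######                .        ┃────┨ 
 ┃                        .        ┃    ┃ 
 ┃                        .        ┃    ┃ 
 ┃      ###########################┃    ┃ 
 ┃      ###########################┃    ┃ 
 ┗━━━━━━━━━━━━━━━━━━━━━━━━━━━━━━━━━┛    ┃ 
   ┃          │                         ┃ 
   ┃          │Score:                   ┃ 
   ┃          │0                        ┃ 
   ┃          │                         ┃ 
   ┃          │                         ┃ 
   ┃          │                         ┃ 
   ┃          │                         ┃ 
   ┃          │                         ┃ 
   ┃          │                         ┃ 
   ┃          │                         ┃ 


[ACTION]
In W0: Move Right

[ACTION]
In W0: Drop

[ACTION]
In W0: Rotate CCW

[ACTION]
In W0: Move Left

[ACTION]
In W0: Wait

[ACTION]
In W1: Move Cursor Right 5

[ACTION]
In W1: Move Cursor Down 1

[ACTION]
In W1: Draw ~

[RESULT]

                                          
                                          
                                          
 ┏━━━━━━━━━━━━━━━━━━━━━━━━━━━━━━━━━┓      
 ┃ DrawingCanvas                   ┃      
 ┠─────────────────────────────────┨      
 ┃                                 ┃━━━━┓ 
 ┃     ~                  .        ┃    ┃ 
 ┃  ######                .        ┃────┨ 
 ┃                        .        ┃    ┃ 
 ┃                        .        ┃    ┃ 
 ┃      ###########################┃    ┃ 
 ┃      ###########################┃    ┃ 
 ┗━━━━━━━━━━━━━━━━━━━━━━━━━━━━━━━━━┛    ┃ 
   ┃          │                         ┃ 
   ┃          │Score:                   ┃ 
   ┃          │0                        ┃ 
   ┃          │                         ┃ 
   ┃          │                         ┃ 
   ┃          │                         ┃ 
   ┃          │                         ┃ 
   ┃          │                         ┃ 
   ┃          │                         ┃ 
   ┃          │                         ┃ 


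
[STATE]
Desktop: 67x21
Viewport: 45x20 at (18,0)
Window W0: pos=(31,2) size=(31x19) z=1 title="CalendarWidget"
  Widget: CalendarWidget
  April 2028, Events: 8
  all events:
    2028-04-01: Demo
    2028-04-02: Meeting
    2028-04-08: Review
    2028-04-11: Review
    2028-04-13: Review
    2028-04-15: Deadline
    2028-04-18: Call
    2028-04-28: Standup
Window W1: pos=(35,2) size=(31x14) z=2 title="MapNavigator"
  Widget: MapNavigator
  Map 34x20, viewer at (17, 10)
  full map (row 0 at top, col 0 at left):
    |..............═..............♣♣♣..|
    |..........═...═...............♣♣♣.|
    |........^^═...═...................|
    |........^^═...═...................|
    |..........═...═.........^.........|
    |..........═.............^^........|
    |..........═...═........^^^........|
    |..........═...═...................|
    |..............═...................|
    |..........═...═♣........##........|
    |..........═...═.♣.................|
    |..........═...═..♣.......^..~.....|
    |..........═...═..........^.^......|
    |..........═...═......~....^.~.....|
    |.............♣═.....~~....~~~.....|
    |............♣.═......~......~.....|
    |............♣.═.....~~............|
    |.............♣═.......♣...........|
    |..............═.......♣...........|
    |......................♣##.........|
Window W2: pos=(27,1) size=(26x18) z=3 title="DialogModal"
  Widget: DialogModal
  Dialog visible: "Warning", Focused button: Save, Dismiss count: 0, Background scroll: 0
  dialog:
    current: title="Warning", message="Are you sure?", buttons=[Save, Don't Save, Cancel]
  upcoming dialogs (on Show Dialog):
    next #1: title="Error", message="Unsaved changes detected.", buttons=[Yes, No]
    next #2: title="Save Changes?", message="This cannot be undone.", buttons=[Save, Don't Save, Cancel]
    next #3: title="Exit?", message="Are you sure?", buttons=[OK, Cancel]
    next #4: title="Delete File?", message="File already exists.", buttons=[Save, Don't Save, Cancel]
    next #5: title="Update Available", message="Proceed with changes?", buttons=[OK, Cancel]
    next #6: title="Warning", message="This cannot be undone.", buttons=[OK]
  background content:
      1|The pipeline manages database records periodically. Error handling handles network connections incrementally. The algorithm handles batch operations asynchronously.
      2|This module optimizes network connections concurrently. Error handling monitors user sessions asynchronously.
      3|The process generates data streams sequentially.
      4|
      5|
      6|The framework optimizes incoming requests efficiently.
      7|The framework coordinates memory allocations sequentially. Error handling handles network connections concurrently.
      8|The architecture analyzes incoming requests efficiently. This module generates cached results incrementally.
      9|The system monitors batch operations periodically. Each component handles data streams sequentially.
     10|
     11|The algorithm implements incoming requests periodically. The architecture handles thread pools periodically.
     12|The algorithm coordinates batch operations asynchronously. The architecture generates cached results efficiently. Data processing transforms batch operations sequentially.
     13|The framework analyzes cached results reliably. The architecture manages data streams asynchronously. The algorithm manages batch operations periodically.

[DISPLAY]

                                             
         ┏━━━━━━━━━━━━━━━━━━━━━━━━┓          
         ┃ DialogModal            ┃━━━━━━━━━━
         ┠────────────────────────┨          
         ┃The pipeline manages dat┃──────────
         ┃This module optimizes ne┃....^^....
         ┃The process generates da┃...^^^....
         ┃                        ┃..........
         ┃  ┌──────────────────┐  ┃..........
         ┃Th│     Warning      │s ┃....##....
         ┃Th│  Are you sure?   │te┃..........
         ┃Th│[Save]  Don't Save│ze┃.....^..~.
         ┃Th└──────────────────┘tc┃.....^.^..
         ┃                        ┃.~....^.~.
         ┃The algorithm implements┃~~....~~~.
         ┃The algorithm coordinate┃━━━━━━━━━━
         ┃The framework analyzes c┃        ┃ 
         ┃                        ┃        ┃ 
         ┗━━━━━━━━━━━━━━━━━━━━━━━━┛        ┃ 
             ┃                             ┃ 


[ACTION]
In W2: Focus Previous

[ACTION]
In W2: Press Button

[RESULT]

                                             
         ┏━━━━━━━━━━━━━━━━━━━━━━━━┓          
         ┃ DialogModal            ┃━━━━━━━━━━
         ┠────────────────────────┨          
         ┃The pipeline manages dat┃──────────
         ┃This module optimizes ne┃....^^....
         ┃The process generates da┃...^^^....
         ┃                        ┃..........
         ┃                        ┃..........
         ┃The framework optimizes ┃....##....
         ┃The framework coordinate┃..........
         ┃The architecture analyze┃.....^..~.
         ┃The system monitors batc┃.....^.^..
         ┃                        ┃.~....^.~.
         ┃The algorithm implements┃~~....~~~.
         ┃The algorithm coordinate┃━━━━━━━━━━
         ┃The framework analyzes c┃        ┃ 
         ┃                        ┃        ┃ 
         ┗━━━━━━━━━━━━━━━━━━━━━━━━┛        ┃ 
             ┃                             ┃ 


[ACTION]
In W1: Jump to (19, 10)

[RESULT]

                                             
         ┏━━━━━━━━━━━━━━━━━━━━━━━━┓          
         ┃ DialogModal            ┃━━━━━━━━━━
         ┠────────────────────────┨          
         ┃The pipeline manages dat┃──────────
         ┃This module optimizes ne┃..^^......
         ┃The process generates da┃.^^^......
         ┃                        ┃..........
         ┃                        ┃..........
         ┃The framework optimizes ┃..##......
         ┃The framework coordinate┃..........
         ┃The architecture analyze┃...^..~...
         ┃The system monitors batc┃...^.^....
         ┃                        ┃....^.~...
         ┃The algorithm implements┃....~~~...
         ┃The algorithm coordinate┃━━━━━━━━━━
         ┃The framework analyzes c┃        ┃ 
         ┃                        ┃        ┃ 
         ┗━━━━━━━━━━━━━━━━━━━━━━━━┛        ┃ 
             ┃                             ┃ 


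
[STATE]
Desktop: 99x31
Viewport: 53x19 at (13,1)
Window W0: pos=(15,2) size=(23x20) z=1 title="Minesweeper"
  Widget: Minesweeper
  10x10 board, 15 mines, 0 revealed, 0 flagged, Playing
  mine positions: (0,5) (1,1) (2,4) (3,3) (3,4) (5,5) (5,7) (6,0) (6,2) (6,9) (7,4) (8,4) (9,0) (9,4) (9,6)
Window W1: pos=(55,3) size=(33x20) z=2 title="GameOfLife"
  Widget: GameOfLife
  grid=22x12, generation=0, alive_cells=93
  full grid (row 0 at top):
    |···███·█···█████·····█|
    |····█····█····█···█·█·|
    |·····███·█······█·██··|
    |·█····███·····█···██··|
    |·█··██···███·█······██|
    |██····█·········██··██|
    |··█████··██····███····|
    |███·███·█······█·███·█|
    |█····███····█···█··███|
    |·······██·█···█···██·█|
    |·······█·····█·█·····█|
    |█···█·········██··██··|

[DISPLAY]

                                                     
  ┏━━━━━━━━━━━━━━━━━━━━━┓                            
  ┃ Minesweeper         ┃                 ┏━━━━━━━━━━
  ┠─────────────────────┨                 ┃ GameOfLif
  ┃■■■■■■■■■■           ┃                 ┠──────────
  ┃■■■■■■■■■■           ┃                 ┃Gen: 0    
  ┃■■■■■■■■■■           ┃                 ┃···███·█··
  ┃■■■■■■■■■■           ┃                 ┃····█····█
  ┃■■■■■■■■■■           ┃                 ┃·····███·█
  ┃■■■■■■■■■■           ┃                 ┃·█····███·
  ┃■■■■■■■■■■           ┃                 ┃·█··██···█
  ┃■■■■■■■■■■           ┃                 ┃██····█···
  ┃■■■■■■■■■■           ┃                 ┃··█████··█
  ┃■■■■■■■■■■           ┃                 ┃███·███·█·
  ┃                     ┃                 ┃█····███··
  ┃                     ┃                 ┃·······██·
  ┃                     ┃                 ┃·······█··
  ┃                     ┃                 ┃█···█·····
  ┃                     ┃                 ┃          


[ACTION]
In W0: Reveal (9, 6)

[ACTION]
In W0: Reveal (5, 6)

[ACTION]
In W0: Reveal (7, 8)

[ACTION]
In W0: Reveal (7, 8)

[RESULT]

                                                     
  ┏━━━━━━━━━━━━━━━━━━━━━┓                            
  ┃ Minesweeper         ┃                 ┏━━━━━━━━━━
  ┠─────────────────────┨                 ┃ GameOfLif
  ┃■■■■■✹■■■■           ┃                 ┠──────────
  ┃■✹■■■■■■■■           ┃                 ┃Gen: 0    
  ┃■■■■✹■■■■■           ┃                 ┃···███·█··
  ┃■■■✹✹■■■■■           ┃                 ┃····█····█
  ┃■■■■■■■■■■           ┃                 ┃·····███·█
  ┃■■■■■✹■✹■■           ┃                 ┃·█····███·
  ┃✹■✹■■■■■■✹           ┃                 ┃·█··██···█
  ┃■■■■✹■■■■■           ┃                 ┃██····█···
  ┃■■■■✹■■■■■           ┃                 ┃··█████··█
  ┃✹■■■✹■✹■■■           ┃                 ┃███·███·█·
  ┃                     ┃                 ┃█····███··
  ┃                     ┃                 ┃·······██·
  ┃                     ┃                 ┃·······█··
  ┃                     ┃                 ┃█···█·····
  ┃                     ┃                 ┃          


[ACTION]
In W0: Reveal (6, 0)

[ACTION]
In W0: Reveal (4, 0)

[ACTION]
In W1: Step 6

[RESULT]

                                                     
  ┏━━━━━━━━━━━━━━━━━━━━━┓                            
  ┃ Minesweeper         ┃                 ┏━━━━━━━━━━
  ┠─────────────────────┨                 ┃ GameOfLif
  ┃■■■■■✹■■■■           ┃                 ┠──────────
  ┃■✹■■■■■■■■           ┃                 ┃Gen: 6    
  ┃■■■■✹■■■■■           ┃                 ┃··██·██···
  ┃■■■✹✹■■■■■           ┃                 ┃··········
  ┃■■■■■■■■■■           ┃                 ┃··██···█··
  ┃■■■■■✹■✹■■           ┃                 ┃·········█
  ┃✹■✹■■■■■■✹           ┃                 ┃····██·███
  ┃■■■■✹■■■■■           ┃                 ┃·█·██·████
  ┃■■■■✹■■■■■           ┃                 ┃█··█······
  ┃✹■■■✹■✹■■■           ┃                 ┃███·······
  ┃                     ┃                 ┃··········
  ┃                     ┃                 ┃··········
  ┃                     ┃                 ┃··········
  ┃                     ┃                 ┃··········
  ┃                     ┃                 ┃          
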